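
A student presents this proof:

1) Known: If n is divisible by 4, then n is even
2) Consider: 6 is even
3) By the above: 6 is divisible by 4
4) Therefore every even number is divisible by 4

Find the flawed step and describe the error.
Step 3: By the above: 6 is divisible by 4

Step 3 commits the fallacy of affirming the consequent. The known fact 'divisible by 4 → even' does NOT imply 'even → divisible by 4'. That would be the converse, which is false. For example, 6 is even but 6 ÷ 4 = 1.50, which is not an integer.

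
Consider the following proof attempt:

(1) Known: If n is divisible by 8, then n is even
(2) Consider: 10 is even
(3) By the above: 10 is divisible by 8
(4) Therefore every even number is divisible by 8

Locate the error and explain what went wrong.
Step 3: By the above: 10 is divisible by 8

Step 3 commits the fallacy of affirming the consequent. The known fact 'divisible by 8 → even' does NOT imply 'even → divisible by 8'. That would be the converse, which is false. For example, 10 is even but 10 ÷ 8 = 1.25, which is not an integer.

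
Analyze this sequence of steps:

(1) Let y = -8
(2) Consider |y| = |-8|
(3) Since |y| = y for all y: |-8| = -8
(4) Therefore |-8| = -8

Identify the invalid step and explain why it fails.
Step 3: Since |y| = y for all y: |-8| = -8

Step 3 incorrectly states that |y| = y for all y. The correct definition is |y| = y when y >= 0, and |y| = -y when y < 0. Since -8 < 0, we have |-8| = -(-8) = 8, not -8.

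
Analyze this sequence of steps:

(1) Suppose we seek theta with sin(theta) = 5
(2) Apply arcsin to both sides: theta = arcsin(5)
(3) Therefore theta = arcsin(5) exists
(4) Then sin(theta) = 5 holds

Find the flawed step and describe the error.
Step 2: Apply arcsin to both sides: theta = arcsin(5)

Step 2 applies arcsin to 5. However, arcsin(x) is only defined for x in [-1, 1] because sin(theta) can only produce values in that range. Since |5| > 1, arcsin(5) is undefined. There is no angle whose sine equals 5.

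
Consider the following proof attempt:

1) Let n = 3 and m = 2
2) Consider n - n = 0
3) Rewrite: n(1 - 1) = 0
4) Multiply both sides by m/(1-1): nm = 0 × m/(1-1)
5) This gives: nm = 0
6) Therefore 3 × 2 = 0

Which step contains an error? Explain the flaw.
Step 4: Multiply both sides by m/(1-1): nm = 0 × m/(1-1)

Step 4 multiplies both sides by m/(1-1). However, 1-1 = 0, so this is multiplication by m/0, which is undefined. We cannot multiply by an undefined expression.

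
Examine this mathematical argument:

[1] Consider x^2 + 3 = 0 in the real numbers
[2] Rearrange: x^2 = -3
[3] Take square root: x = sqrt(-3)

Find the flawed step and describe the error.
Step 3: Take square root: x = sqrt(-3)

Step 3 takes the square root of -3, which is negative. In the real number system, the square root of a negative number is undefined. The equation x^2 + 3 = 0 has no real solutions. Square roots of negative numbers only exist in the complex numbers.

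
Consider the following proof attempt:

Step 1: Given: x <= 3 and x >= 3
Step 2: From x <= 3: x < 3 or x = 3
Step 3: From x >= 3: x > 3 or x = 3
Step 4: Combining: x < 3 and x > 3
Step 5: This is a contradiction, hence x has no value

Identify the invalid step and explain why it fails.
Step 4: Combining: x < 3 and x > 3

Step 4 incorrectly combines the conditions. From x <= 3 and x >= 3, the intersection is x = 3. The error treats the 'or' cases as 'and' requirements. The correct conclusion is that x = 3 is the unique solution, not that no solution exists.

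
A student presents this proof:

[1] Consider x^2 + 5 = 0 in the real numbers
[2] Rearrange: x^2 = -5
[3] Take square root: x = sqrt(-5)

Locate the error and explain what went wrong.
Step 3: Take square root: x = sqrt(-5)

Step 3 takes the square root of -5, which is negative. In the real number system, the square root of a negative number is undefined. The equation x^2 + 5 = 0 has no real solutions. Square roots of negative numbers only exist in the complex numbers.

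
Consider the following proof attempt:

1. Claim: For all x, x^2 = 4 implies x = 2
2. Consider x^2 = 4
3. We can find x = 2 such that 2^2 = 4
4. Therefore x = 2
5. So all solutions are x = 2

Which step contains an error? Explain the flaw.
Step 4: Therefore x = 2

Step 4 incorrectly concludes that x = 2 is the only solution. The proof shows that x = 2 is A solution (existence), but does not show it is the ONLY solution (uniqueness). In fact, x = -2 is also a solution since (-2)^2 = 4. Finding one solution doesn't prove there are no others.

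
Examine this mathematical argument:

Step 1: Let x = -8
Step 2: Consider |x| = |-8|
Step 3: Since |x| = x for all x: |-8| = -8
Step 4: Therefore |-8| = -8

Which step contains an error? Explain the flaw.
Step 3: Since |x| = x for all x: |-8| = -8

Step 3 incorrectly states that |x| = x for all x. The correct definition is |x| = x when x >= 0, and |x| = -x when x < 0. Since -8 < 0, we have |-8| = -(-8) = 8, not -8.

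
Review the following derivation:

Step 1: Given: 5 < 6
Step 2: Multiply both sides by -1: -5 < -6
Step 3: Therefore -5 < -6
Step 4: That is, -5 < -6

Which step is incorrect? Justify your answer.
Step 2: Multiply both sides by -1: -5 < -6

Step 2 multiplies both sides by -1 but fails to reverse the inequality sign. When multiplying (or dividing) an inequality by a negative number, the direction must be reversed. Since 5 < 6, we should get -5 > -6, i.e., -5 > -6.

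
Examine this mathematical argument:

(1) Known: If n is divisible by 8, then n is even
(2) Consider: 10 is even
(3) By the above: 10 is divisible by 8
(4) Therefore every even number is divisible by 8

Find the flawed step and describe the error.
Step 3: By the above: 10 is divisible by 8

Step 3 commits the fallacy of affirming the consequent. The known fact 'divisible by 8 → even' does NOT imply 'even → divisible by 8'. That would be the converse, which is false. For example, 10 is even but 10 ÷ 8 = 1.25, which is not an integer.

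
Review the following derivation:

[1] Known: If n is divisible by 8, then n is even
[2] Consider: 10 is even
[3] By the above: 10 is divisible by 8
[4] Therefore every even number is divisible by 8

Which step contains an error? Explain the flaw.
Step 3: By the above: 10 is divisible by 8

Step 3 commits the fallacy of affirming the consequent. The known fact 'divisible by 8 → even' does NOT imply 'even → divisible by 8'. That would be the converse, which is false. For example, 10 is even but 10 ÷ 8 = 1.25, which is not an integer.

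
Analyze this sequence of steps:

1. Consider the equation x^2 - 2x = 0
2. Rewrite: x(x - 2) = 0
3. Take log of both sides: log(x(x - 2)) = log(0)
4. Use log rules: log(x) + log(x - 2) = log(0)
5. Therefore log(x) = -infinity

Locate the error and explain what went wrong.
Step 3: Take log of both sides: log(x(x - 2)) = log(0)

Step 3 takes the logarithm of both sides, resulting in log(0) on the right side. The logarithm is only defined for positive numbers; log(0) is undefined (approaches negative infinity). This operation is invalid.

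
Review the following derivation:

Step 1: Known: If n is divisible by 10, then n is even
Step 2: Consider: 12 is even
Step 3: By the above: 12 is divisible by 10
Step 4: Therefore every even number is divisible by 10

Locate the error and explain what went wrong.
Step 3: By the above: 12 is divisible by 10

Step 3 commits the fallacy of affirming the consequent. The known fact 'divisible by 10 → even' does NOT imply 'even → divisible by 10'. That would be the converse, which is false. For example, 12 is even but 12 ÷ 10 = 1.20, which is not an integer.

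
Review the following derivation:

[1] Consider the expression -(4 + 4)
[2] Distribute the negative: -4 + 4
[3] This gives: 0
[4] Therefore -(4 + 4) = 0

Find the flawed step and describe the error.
Step 2: Distribute the negative: -4 + 4

Step 2 incorrectly distributes the negative sign. The correct distribution is -(4 + 4) = -4 - 4 = -8. The negative must be applied to both terms, not just the first. The error treats -(4 + 4) as -4 + 4, which equals 0 instead of -8.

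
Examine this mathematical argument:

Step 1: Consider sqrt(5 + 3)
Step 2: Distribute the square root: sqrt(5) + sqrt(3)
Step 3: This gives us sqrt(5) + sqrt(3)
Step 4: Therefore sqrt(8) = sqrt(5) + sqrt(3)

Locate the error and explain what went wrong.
Step 2: Distribute the square root: sqrt(5) + sqrt(3)

Step 2 incorrectly 'distributes' the square root over addition. The square root function does not distribute: sqrt(a + b) ≠ sqrt(a) + sqrt(b). In fact, sqrt(5 + 3) = sqrt(8) ≈ 2.8284, while sqrt(5) + sqrt(3) ≈ 3.9681.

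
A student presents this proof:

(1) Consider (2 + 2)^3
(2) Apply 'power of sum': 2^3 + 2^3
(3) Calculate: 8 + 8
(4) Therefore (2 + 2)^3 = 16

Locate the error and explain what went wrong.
Step 2: Apply 'power of sum': 2^3 + 2^3

Step 2 incorrectly applies a non-existent rule '(a+b)^n = a^n + b^n'. This is false in general. The correct expansion uses the binomial theorem. The actual value is (2 + 2)^3 = 4^3 = 64, not 16.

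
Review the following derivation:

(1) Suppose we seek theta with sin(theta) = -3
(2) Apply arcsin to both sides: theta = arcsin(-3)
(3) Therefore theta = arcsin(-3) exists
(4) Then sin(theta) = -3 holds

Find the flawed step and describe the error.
Step 2: Apply arcsin to both sides: theta = arcsin(-3)

Step 2 applies arcsin to -3. However, arcsin(x) is only defined for x in [-1, 1] because sin(theta) can only produce values in that range. Since |-3| > 1, arcsin(-3) is undefined. There is no angle whose sine equals -3.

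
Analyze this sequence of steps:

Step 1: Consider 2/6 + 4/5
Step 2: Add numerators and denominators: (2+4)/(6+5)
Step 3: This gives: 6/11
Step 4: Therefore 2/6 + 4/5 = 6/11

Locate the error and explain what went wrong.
Step 2: Add numerators and denominators: (2+4)/(6+5)

Step 2 incorrectly adds fractions by separately adding numerators and denominators. This is wrong. The correct method requires a common denominator: 2/6 + 4/5 = (2×5 + 4×6)/(6×5) = 34/30 = 17/15. The method used gives 6/11, which is different.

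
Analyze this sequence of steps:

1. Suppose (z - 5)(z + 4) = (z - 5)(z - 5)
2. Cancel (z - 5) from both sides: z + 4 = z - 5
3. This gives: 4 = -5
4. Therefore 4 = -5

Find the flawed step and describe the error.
Step 2: Cancel (z - 5) from both sides: z + 4 = z - 5

Step 2 cancels (z - 5) from both sides. This is only valid if (z - 5) ≠ 0, i.e., z ≠ 5. When z = 5, both sides equal zero regardless of the other factors. The correct approach requires considering z = 5 as a separate case.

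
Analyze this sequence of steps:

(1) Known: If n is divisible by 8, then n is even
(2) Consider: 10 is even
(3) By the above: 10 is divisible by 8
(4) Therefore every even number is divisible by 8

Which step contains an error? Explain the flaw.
Step 3: By the above: 10 is divisible by 8

Step 3 commits the fallacy of affirming the consequent. The known fact 'divisible by 8 → even' does NOT imply 'even → divisible by 8'. That would be the converse, which is false. For example, 10 is even but 10 ÷ 8 = 1.25, which is not an integer.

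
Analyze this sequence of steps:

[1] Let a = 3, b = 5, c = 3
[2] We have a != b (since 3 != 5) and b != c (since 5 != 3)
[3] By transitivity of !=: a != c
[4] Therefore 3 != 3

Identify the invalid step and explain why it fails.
Step 3: By transitivity of !=: a != c

Step 3 incorrectly applies transitivity to the '!=' relation. Transitivity states: if a R b and b R c, then a R c. However, '!=' is not transitive. Counterexample: 3 != 5 and 5 != 3, but 3 = 3 (both equal 3). Transitivity holds for relations like <, <=, =, but not for !=.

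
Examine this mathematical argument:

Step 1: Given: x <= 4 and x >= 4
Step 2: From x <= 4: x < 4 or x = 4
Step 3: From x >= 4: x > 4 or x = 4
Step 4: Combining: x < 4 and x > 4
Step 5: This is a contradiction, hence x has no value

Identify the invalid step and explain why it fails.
Step 4: Combining: x < 4 and x > 4

Step 4 incorrectly combines the conditions. From x <= 4 and x >= 4, the intersection is x = 4. The error treats the 'or' cases as 'and' requirements. The correct conclusion is that x = 4 is the unique solution, not that no solution exists.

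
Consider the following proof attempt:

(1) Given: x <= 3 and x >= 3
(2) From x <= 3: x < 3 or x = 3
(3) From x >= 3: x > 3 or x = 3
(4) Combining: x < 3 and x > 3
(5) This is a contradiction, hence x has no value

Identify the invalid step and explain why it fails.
Step 4: Combining: x < 3 and x > 3

Step 4 incorrectly combines the conditions. From x <= 3 and x >= 3, the intersection is x = 3. The error treats the 'or' cases as 'and' requirements. The correct conclusion is that x = 3 is the unique solution, not that no solution exists.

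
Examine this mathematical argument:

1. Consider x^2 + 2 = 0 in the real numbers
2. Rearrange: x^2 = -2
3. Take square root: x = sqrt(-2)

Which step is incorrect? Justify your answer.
Step 3: Take square root: x = sqrt(-2)

Step 3 takes the square root of -2, which is negative. In the real number system, the square root of a negative number is undefined. The equation x^2 + 2 = 0 has no real solutions. Square roots of negative numbers only exist in the complex numbers.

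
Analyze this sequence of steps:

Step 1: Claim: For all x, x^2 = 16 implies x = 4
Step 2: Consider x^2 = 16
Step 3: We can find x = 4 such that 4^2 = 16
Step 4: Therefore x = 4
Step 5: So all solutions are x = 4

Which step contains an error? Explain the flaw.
Step 4: Therefore x = 4

Step 4 incorrectly concludes that x = 4 is the only solution. The proof shows that x = 4 is A solution (existence), but does not show it is the ONLY solution (uniqueness). In fact, x = -4 is also a solution since (-4)^2 = 16. Finding one solution doesn't prove there are no others.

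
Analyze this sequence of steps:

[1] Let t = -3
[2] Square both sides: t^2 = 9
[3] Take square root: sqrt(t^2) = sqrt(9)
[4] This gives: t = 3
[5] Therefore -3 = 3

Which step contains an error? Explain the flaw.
Step 4: This gives: t = 3

Step 4 incorrectly states that sqrt(t^2) = t. The correct identity is sqrt(t^2) = |t|. Since t = -3 < 0, we have sqrt(t^2) = |-3| = 3, not t = -3.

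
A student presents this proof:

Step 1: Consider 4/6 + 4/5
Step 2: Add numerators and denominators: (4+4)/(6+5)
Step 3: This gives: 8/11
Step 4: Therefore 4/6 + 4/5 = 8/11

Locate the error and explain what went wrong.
Step 2: Add numerators and denominators: (4+4)/(6+5)

Step 2 incorrectly adds fractions by separately adding numerators and denominators. This is wrong. The correct method requires a common denominator: 4/6 + 4/5 = (4×5 + 4×6)/(6×5) = 44/30 = 22/15. The method used gives 8/11, which is different.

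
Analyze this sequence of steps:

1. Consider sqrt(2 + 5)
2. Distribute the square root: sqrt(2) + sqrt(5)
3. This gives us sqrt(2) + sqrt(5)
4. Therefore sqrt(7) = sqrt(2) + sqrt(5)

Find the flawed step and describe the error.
Step 2: Distribute the square root: sqrt(2) + sqrt(5)

Step 2 incorrectly 'distributes' the square root over addition. The square root function does not distribute: sqrt(a + b) ≠ sqrt(a) + sqrt(b). In fact, sqrt(2 + 5) = sqrt(7) ≈ 2.6458, while sqrt(2) + sqrt(5) ≈ 3.6503.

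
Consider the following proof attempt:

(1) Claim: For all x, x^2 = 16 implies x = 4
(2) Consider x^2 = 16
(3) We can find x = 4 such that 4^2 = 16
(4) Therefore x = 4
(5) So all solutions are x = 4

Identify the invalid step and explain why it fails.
Step 4: Therefore x = 4

Step 4 incorrectly concludes that x = 4 is the only solution. The proof shows that x = 4 is A solution (existence), but does not show it is the ONLY solution (uniqueness). In fact, x = -4 is also a solution since (-4)^2 = 16. Finding one solution doesn't prove there are no others.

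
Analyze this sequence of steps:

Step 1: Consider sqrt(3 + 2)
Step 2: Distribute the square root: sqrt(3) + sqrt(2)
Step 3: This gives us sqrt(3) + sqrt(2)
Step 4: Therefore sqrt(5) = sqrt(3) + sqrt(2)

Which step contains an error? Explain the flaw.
Step 2: Distribute the square root: sqrt(3) + sqrt(2)

Step 2 incorrectly 'distributes' the square root over addition. The square root function does not distribute: sqrt(a + b) ≠ sqrt(a) + sqrt(b). In fact, sqrt(3 + 2) = sqrt(5) ≈ 2.2361, while sqrt(3) + sqrt(2) ≈ 3.1463.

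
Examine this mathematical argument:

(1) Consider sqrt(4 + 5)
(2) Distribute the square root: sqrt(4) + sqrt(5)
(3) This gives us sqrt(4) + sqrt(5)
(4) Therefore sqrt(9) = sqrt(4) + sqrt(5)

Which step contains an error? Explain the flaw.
Step 2: Distribute the square root: sqrt(4) + sqrt(5)

Step 2 incorrectly 'distributes' the square root over addition. The square root function does not distribute: sqrt(a + b) ≠ sqrt(a) + sqrt(b). In fact, sqrt(4 + 5) = sqrt(9) ≈ 3.0000, while sqrt(4) + sqrt(5) ≈ 4.2361.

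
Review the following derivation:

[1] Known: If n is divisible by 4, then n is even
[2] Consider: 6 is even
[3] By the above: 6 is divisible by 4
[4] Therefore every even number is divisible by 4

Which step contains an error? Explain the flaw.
Step 3: By the above: 6 is divisible by 4

Step 3 commits the fallacy of affirming the consequent. The known fact 'divisible by 4 → even' does NOT imply 'even → divisible by 4'. That would be the converse, which is false. For example, 6 is even but 6 ÷ 4 = 1.50, which is not an integer.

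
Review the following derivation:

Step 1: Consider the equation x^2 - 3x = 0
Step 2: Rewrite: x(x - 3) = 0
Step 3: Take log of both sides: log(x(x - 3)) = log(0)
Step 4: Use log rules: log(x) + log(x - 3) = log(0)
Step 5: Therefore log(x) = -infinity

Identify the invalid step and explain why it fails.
Step 3: Take log of both sides: log(x(x - 3)) = log(0)

Step 3 takes the logarithm of both sides, resulting in log(0) on the right side. The logarithm is only defined for positive numbers; log(0) is undefined (approaches negative infinity). This operation is invalid.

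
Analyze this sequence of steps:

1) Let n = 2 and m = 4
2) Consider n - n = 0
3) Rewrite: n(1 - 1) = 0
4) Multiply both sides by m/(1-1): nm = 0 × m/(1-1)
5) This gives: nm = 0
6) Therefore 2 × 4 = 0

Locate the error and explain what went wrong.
Step 4: Multiply both sides by m/(1-1): nm = 0 × m/(1-1)

Step 4 multiplies both sides by m/(1-1). However, 1-1 = 0, so this is multiplication by m/0, which is undefined. We cannot multiply by an undefined expression.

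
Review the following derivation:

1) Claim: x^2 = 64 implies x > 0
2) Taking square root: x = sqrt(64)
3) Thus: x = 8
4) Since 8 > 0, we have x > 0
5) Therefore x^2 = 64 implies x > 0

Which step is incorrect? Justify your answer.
Step 2: Taking square root: x = sqrt(64)

Step 2 takes the square root and assumes the positive root only. The equation x^2 = 64 actually has two solutions: x = 8 and x = -8. The proof silently assumes x > 0 without justification, then uses this assumption to conclude x > 0, which is circular. The counterexample x = -8 shows the claim is false.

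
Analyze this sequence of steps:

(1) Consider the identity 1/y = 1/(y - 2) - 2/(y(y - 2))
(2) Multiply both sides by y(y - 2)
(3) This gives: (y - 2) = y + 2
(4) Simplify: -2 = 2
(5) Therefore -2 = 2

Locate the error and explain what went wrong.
Step 3: This gives: (y - 2) = y + 2

Step 3 makes a sign error when clearing denominators. Multiplying -2/(y(y - 2)) by y(y - 2) gives -2, not +2. The correct result is (y - 2) = y - 2, which is trivially true, not (y - 2) = y + 2. (Step 1 is a valid identity: 1/(y - 2) - 2/(y(y - 2)) = (y - 2)/(y(y - 2)) = 1/y.)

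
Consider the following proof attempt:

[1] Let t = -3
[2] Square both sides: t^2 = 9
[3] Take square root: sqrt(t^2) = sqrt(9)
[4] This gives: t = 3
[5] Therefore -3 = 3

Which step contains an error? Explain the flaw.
Step 4: This gives: t = 3

Step 4 incorrectly states that sqrt(t^2) = t. The correct identity is sqrt(t^2) = |t|. Since t = -3 < 0, we have sqrt(t^2) = |-3| = 3, not t = -3.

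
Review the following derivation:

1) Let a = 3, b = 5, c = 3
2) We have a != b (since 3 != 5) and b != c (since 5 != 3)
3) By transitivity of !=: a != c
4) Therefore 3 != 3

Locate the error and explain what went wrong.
Step 3: By transitivity of !=: a != c

Step 3 incorrectly applies transitivity to the '!=' relation. Transitivity states: if a R b and b R c, then a R c. However, '!=' is not transitive. Counterexample: 3 != 5 and 5 != 3, but 3 = 3 (both equal 3). Transitivity holds for relations like <, <=, =, but not for !=.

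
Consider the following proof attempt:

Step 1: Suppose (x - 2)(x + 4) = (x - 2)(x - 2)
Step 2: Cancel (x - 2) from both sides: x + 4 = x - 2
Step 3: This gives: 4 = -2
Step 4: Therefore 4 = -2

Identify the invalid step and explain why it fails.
Step 2: Cancel (x - 2) from both sides: x + 4 = x - 2

Step 2 cancels (x - 2) from both sides. This is only valid if (x - 2) ≠ 0, i.e., x ≠ 2. When x = 2, both sides equal zero regardless of the other factors. The correct approach requires considering x = 2 as a separate case.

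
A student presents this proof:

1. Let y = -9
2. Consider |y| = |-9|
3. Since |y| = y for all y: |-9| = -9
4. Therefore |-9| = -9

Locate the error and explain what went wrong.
Step 3: Since |y| = y for all y: |-9| = -9

Step 3 incorrectly states that |y| = y for all y. The correct definition is |y| = y when y >= 0, and |y| = -y when y < 0. Since -9 < 0, we have |-9| = -(-9) = 9, not -9.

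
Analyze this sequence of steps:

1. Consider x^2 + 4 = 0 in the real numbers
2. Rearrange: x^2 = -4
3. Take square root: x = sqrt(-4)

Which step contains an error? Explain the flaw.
Step 3: Take square root: x = sqrt(-4)

Step 3 takes the square root of -4, which is negative. In the real number system, the square root of a negative number is undefined. The equation x^2 + 4 = 0 has no real solutions. Square roots of negative numbers only exist in the complex numbers.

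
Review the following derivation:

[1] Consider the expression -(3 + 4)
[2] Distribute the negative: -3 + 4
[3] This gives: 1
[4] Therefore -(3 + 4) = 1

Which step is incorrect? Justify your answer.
Step 2: Distribute the negative: -3 + 4

Step 2 incorrectly distributes the negative sign. The correct distribution is -(3 + 4) = -3 - 4 = -7. The negative must be applied to both terms, not just the first. The error treats -(3 + 4) as -3 + 4, which equals 1 instead of -7.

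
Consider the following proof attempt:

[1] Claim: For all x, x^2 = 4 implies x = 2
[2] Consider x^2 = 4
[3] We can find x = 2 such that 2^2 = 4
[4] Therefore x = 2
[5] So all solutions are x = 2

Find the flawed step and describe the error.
Step 4: Therefore x = 2

Step 4 incorrectly concludes that x = 2 is the only solution. The proof shows that x = 2 is A solution (existence), but does not show it is the ONLY solution (uniqueness). In fact, x = -2 is also a solution since (-2)^2 = 4. Finding one solution doesn't prove there are no others.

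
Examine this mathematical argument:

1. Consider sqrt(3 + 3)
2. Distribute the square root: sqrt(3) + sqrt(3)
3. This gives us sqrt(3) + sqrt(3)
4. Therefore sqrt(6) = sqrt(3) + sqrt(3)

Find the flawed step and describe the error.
Step 2: Distribute the square root: sqrt(3) + sqrt(3)

Step 2 incorrectly 'distributes' the square root over addition. The square root function does not distribute: sqrt(a + b) ≠ sqrt(a) + sqrt(b). In fact, sqrt(3 + 3) = sqrt(6) ≈ 2.4495, while sqrt(3) + sqrt(3) ≈ 3.4641.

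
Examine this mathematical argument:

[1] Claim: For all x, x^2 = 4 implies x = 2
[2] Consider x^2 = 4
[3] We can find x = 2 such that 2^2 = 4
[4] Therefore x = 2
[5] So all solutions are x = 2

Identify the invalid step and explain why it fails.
Step 4: Therefore x = 2

Step 4 incorrectly concludes that x = 2 is the only solution. The proof shows that x = 2 is A solution (existence), but does not show it is the ONLY solution (uniqueness). In fact, x = -2 is also a solution since (-2)^2 = 4. Finding one solution doesn't prove there are no others.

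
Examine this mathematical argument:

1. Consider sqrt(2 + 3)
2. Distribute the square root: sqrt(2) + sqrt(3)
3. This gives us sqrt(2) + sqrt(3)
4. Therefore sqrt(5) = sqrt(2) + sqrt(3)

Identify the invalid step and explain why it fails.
Step 2: Distribute the square root: sqrt(2) + sqrt(3)

Step 2 incorrectly 'distributes' the square root over addition. The square root function does not distribute: sqrt(a + b) ≠ sqrt(a) + sqrt(b). In fact, sqrt(2 + 3) = sqrt(5) ≈ 2.2361, while sqrt(2) + sqrt(3) ≈ 3.1463.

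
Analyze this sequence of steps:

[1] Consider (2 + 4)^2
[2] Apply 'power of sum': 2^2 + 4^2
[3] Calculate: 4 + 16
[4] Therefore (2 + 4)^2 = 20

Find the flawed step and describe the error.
Step 2: Apply 'power of sum': 2^2 + 4^2

Step 2 incorrectly applies a non-existent rule '(a+b)^n = a^n + b^n'. This is false in general. The correct expansion uses the binomial theorem. The actual value is (2 + 4)^2 = 6^2 = 36, not 20.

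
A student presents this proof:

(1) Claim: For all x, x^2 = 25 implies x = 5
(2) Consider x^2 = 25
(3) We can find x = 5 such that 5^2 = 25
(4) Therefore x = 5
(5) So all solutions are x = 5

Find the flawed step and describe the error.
Step 4: Therefore x = 5

Step 4 incorrectly concludes that x = 5 is the only solution. The proof shows that x = 5 is A solution (existence), but does not show it is the ONLY solution (uniqueness). In fact, x = -5 is also a solution since (-5)^2 = 25. Finding one solution doesn't prove there are no others.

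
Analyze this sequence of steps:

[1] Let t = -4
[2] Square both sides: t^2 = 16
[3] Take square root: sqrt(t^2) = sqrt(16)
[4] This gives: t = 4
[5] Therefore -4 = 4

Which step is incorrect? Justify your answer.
Step 4: This gives: t = 4

Step 4 incorrectly states that sqrt(t^2) = t. The correct identity is sqrt(t^2) = |t|. Since t = -4 < 0, we have sqrt(t^2) = |-4| = 4, not t = -4.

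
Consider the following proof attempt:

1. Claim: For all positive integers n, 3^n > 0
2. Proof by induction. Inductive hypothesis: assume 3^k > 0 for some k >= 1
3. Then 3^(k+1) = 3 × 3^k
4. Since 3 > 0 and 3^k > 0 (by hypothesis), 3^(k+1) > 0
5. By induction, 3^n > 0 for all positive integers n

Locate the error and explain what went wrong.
Step 5: By induction, 3^n > 0 for all positive integers n

Step 5 concludes the proof by induction, but no base case was ever established. A valid induction proof requires: (1) a base case proving 3^1 > 0, and (2) an inductive step showing IF 3^k > 0 THEN 3^(k+1) > 0. Steps 2-4 correctly establish the inductive step, but without the base case the conclusion in step 5 does not follow.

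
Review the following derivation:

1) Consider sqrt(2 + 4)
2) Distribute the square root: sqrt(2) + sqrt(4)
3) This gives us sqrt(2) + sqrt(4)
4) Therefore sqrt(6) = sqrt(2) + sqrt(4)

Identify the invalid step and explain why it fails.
Step 2: Distribute the square root: sqrt(2) + sqrt(4)

Step 2 incorrectly 'distributes' the square root over addition. The square root function does not distribute: sqrt(a + b) ≠ sqrt(a) + sqrt(b). In fact, sqrt(2 + 4) = sqrt(6) ≈ 2.4495, while sqrt(2) + sqrt(4) ≈ 3.4142.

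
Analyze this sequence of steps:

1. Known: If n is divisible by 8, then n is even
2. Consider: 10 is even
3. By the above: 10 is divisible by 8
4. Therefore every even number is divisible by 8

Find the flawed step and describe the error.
Step 3: By the above: 10 is divisible by 8

Step 3 commits the fallacy of affirming the consequent. The known fact 'divisible by 8 → even' does NOT imply 'even → divisible by 8'. That would be the converse, which is false. For example, 10 is even but 10 ÷ 8 = 1.25, which is not an integer.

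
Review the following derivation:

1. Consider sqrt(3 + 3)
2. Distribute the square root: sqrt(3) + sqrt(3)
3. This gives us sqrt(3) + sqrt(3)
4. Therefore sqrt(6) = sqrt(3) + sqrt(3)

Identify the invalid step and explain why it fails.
Step 2: Distribute the square root: sqrt(3) + sqrt(3)

Step 2 incorrectly 'distributes' the square root over addition. The square root function does not distribute: sqrt(a + b) ≠ sqrt(a) + sqrt(b). In fact, sqrt(3 + 3) = sqrt(6) ≈ 2.4495, while sqrt(3) + sqrt(3) ≈ 3.4641.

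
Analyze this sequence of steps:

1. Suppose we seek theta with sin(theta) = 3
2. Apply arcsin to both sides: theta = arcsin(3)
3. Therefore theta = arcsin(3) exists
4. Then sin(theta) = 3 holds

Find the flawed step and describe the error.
Step 2: Apply arcsin to both sides: theta = arcsin(3)

Step 2 applies arcsin to 3. However, arcsin(x) is only defined for x in [-1, 1] because sin(theta) can only produce values in that range. Since |3| > 1, arcsin(3) is undefined. There is no angle whose sine equals 3.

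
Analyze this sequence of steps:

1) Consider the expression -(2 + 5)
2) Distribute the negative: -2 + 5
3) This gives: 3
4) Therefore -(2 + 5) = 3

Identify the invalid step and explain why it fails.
Step 2: Distribute the negative: -2 + 5

Step 2 incorrectly distributes the negative sign. The correct distribution is -(2 + 5) = -2 - 5 = -7. The negative must be applied to both terms, not just the first. The error treats -(2 + 5) as -2 + 5, which equals 3 instead of -7.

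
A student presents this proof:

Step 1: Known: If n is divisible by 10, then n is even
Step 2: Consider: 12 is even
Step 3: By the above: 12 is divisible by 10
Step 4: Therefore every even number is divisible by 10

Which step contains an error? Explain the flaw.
Step 3: By the above: 12 is divisible by 10

Step 3 commits the fallacy of affirming the consequent. The known fact 'divisible by 10 → even' does NOT imply 'even → divisible by 10'. That would be the converse, which is false. For example, 12 is even but 12 ÷ 10 = 1.20, which is not an integer.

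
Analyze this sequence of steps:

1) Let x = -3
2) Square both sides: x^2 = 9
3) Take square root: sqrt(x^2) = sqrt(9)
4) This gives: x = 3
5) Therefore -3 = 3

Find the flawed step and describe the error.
Step 4: This gives: x = 3

Step 4 incorrectly states that sqrt(x^2) = x. The correct identity is sqrt(x^2) = |x|. Since x = -3 < 0, we have sqrt(x^2) = |-3| = 3, not x = -3.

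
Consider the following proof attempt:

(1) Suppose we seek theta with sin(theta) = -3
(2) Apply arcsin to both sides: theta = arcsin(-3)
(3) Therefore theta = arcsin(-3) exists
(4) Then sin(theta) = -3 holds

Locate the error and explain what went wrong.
Step 2: Apply arcsin to both sides: theta = arcsin(-3)

Step 2 applies arcsin to -3. However, arcsin(x) is only defined for x in [-1, 1] because sin(theta) can only produce values in that range. Since |-3| > 1, arcsin(-3) is undefined. There is no angle whose sine equals -3.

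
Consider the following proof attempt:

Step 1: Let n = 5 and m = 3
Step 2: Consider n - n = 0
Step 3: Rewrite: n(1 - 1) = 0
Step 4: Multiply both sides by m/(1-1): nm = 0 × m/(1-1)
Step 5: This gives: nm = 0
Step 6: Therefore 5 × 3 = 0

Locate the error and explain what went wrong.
Step 4: Multiply both sides by m/(1-1): nm = 0 × m/(1-1)

Step 4 multiplies both sides by m/(1-1). However, 1-1 = 0, so this is multiplication by m/0, which is undefined. We cannot multiply by an undefined expression.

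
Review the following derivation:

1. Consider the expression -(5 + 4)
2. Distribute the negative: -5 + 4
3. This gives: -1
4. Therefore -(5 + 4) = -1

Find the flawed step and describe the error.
Step 2: Distribute the negative: -5 + 4

Step 2 incorrectly distributes the negative sign. The correct distribution is -(5 + 4) = -5 - 4 = -9. The negative must be applied to both terms, not just the first. The error treats -(5 + 4) as -5 + 4, which equals -1 instead of -9.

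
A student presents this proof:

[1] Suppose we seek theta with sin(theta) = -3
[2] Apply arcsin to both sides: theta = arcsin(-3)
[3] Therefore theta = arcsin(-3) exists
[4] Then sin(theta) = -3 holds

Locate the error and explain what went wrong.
Step 2: Apply arcsin to both sides: theta = arcsin(-3)

Step 2 applies arcsin to -3. However, arcsin(x) is only defined for x in [-1, 1] because sin(theta) can only produce values in that range. Since |-3| > 1, arcsin(-3) is undefined. There is no angle whose sine equals -3.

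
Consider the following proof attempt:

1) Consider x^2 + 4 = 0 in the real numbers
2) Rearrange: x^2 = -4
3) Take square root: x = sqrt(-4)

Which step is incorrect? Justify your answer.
Step 3: Take square root: x = sqrt(-4)

Step 3 takes the square root of -4, which is negative. In the real number system, the square root of a negative number is undefined. The equation x^2 + 4 = 0 has no real solutions. Square roots of negative numbers only exist in the complex numbers.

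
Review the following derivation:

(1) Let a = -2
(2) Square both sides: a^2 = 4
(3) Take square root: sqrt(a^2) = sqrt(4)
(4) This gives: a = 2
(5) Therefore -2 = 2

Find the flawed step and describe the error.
Step 4: This gives: a = 2

Step 4 incorrectly states that sqrt(a^2) = a. The correct identity is sqrt(a^2) = |a|. Since a = -2 < 0, we have sqrt(a^2) = |-2| = 2, not a = -2.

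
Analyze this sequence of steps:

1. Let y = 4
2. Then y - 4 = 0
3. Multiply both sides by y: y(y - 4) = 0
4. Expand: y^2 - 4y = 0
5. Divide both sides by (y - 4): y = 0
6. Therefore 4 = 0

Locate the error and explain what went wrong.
Step 5: Divide both sides by (y - 4): y = 0

Step 5 divides both sides by (y - 4). However, since y = 4, we have (y - 4) = 0. Division by zero is undefined, making this step invalid.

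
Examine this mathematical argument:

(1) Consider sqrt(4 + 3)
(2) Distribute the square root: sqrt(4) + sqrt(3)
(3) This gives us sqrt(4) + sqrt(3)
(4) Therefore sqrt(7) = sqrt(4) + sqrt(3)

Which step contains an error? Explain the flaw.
Step 2: Distribute the square root: sqrt(4) + sqrt(3)

Step 2 incorrectly 'distributes' the square root over addition. The square root function does not distribute: sqrt(a + b) ≠ sqrt(a) + sqrt(b). In fact, sqrt(4 + 3) = sqrt(7) ≈ 2.6458, while sqrt(4) + sqrt(3) ≈ 3.7321.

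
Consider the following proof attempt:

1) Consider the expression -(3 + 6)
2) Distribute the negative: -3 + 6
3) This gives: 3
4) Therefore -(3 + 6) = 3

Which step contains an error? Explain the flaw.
Step 2: Distribute the negative: -3 + 6

Step 2 incorrectly distributes the negative sign. The correct distribution is -(3 + 6) = -3 - 6 = -9. The negative must be applied to both terms, not just the first. The error treats -(3 + 6) as -3 + 6, which equals 3 instead of -9.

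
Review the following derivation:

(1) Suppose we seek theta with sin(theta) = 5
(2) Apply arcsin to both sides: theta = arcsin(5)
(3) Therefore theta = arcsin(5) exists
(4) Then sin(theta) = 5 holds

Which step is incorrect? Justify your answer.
Step 2: Apply arcsin to both sides: theta = arcsin(5)

Step 2 applies arcsin to 5. However, arcsin(x) is only defined for x in [-1, 1] because sin(theta) can only produce values in that range. Since |5| > 1, arcsin(5) is undefined. There is no angle whose sine equals 5.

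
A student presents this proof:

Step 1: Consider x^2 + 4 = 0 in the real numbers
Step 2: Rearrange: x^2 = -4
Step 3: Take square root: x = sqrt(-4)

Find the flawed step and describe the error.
Step 3: Take square root: x = sqrt(-4)

Step 3 takes the square root of -4, which is negative. In the real number system, the square root of a negative number is undefined. The equation x^2 + 4 = 0 has no real solutions. Square roots of negative numbers only exist in the complex numbers.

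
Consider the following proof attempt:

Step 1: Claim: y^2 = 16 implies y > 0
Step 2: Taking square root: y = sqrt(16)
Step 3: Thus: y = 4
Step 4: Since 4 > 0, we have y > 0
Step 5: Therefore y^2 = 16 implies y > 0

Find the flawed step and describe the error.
Step 2: Taking square root: y = sqrt(16)

Step 2 takes the square root and assumes the positive root only. The equation y^2 = 16 actually has two solutions: y = 4 and y = -4. The proof silently assumes y > 0 without justification, then uses this assumption to conclude y > 0, which is circular. The counterexample y = -4 shows the claim is false.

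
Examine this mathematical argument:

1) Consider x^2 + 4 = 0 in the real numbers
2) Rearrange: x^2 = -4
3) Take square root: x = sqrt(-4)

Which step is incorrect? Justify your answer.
Step 3: Take square root: x = sqrt(-4)

Step 3 takes the square root of -4, which is negative. In the real number system, the square root of a negative number is undefined. The equation x^2 + 4 = 0 has no real solutions. Square roots of negative numbers only exist in the complex numbers.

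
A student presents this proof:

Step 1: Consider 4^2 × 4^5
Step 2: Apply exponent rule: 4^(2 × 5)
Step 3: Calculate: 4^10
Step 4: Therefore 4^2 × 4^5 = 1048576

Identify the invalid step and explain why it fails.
Step 2: Apply exponent rule: 4^(2 × 5)

Step 2 incorrectly states that a^b × a^c = a^(b×c). The correct rule is a^b × a^c = a^(b+c). The actual value is 4^2 × 4^5 = 4^7 = 16384, not 4^10 = 1048576.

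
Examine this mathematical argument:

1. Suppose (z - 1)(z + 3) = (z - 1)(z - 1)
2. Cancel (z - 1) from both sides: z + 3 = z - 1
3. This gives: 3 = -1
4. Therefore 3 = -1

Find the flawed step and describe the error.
Step 2: Cancel (z - 1) from both sides: z + 3 = z - 1

Step 2 cancels (z - 1) from both sides. This is only valid if (z - 1) ≠ 0, i.e., z ≠ 1. When z = 1, both sides equal zero regardless of the other factors. The correct approach requires considering z = 1 as a separate case.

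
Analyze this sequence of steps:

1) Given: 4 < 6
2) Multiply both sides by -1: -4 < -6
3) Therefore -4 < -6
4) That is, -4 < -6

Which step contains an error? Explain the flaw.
Step 2: Multiply both sides by -1: -4 < -6

Step 2 multiplies both sides by -1 but fails to reverse the inequality sign. When multiplying (or dividing) an inequality by a negative number, the direction must be reversed. Since 4 < 6, we should get -4 > -6, i.e., -4 > -6.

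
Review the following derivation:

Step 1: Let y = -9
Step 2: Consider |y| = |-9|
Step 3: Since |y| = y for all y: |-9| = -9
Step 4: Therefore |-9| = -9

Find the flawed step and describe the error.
Step 3: Since |y| = y for all y: |-9| = -9

Step 3 incorrectly states that |y| = y for all y. The correct definition is |y| = y when y >= 0, and |y| = -y when y < 0. Since -9 < 0, we have |-9| = -(-9) = 9, not -9.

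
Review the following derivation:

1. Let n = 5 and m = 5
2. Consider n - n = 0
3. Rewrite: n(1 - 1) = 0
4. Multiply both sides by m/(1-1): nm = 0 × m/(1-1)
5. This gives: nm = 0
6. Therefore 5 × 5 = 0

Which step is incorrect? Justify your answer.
Step 4: Multiply both sides by m/(1-1): nm = 0 × m/(1-1)

Step 4 multiplies both sides by m/(1-1). However, 1-1 = 0, so this is multiplication by m/0, which is undefined. We cannot multiply by an undefined expression.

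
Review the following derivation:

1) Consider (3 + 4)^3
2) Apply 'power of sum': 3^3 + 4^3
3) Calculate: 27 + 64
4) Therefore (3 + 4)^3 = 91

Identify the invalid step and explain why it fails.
Step 2: Apply 'power of sum': 3^3 + 4^3

Step 2 incorrectly applies a non-existent rule '(a+b)^n = a^n + b^n'. This is false in general. The correct expansion uses the binomial theorem. The actual value is (3 + 4)^3 = 7^3 = 343, not 91.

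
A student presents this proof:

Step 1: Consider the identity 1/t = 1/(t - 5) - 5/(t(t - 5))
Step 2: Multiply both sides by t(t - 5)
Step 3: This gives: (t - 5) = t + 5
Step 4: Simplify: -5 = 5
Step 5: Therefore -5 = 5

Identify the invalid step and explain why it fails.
Step 3: This gives: (t - 5) = t + 5

Step 3 makes a sign error when clearing denominators. Multiplying -5/(t(t - 5)) by t(t - 5) gives -5, not +5. The correct result is (t - 5) = t - 5, which is trivially true, not (t - 5) = t + 5. (Step 1 is a valid identity: 1/(t - 5) - 5/(t(t - 5)) = (t - 5)/(t(t - 5)) = 1/t.)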